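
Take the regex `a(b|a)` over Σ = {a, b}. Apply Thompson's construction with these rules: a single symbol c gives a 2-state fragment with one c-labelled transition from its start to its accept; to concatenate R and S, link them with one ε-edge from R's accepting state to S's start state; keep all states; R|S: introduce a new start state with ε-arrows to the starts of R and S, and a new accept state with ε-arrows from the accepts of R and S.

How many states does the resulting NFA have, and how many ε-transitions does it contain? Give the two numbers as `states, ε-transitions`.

8, 5

Recursing over subexpressions:
Each of the 3 symbol leaves contributes 2 states and 0 ε-transitions.
  b|a = 6 states, 4 ε-transitions
  a(b|a) = 8 states, 5 ε-transitions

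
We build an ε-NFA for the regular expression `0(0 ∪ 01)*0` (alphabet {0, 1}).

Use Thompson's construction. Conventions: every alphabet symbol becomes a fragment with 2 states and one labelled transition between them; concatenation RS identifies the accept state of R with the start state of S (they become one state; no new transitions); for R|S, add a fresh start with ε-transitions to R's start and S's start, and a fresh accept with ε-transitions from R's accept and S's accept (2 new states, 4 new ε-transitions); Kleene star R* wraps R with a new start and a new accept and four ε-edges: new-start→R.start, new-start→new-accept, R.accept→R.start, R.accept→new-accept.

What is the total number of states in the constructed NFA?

Per subexpression:
Each of the 5 symbol leaves contributes a 2-state fragment.
  01 : 3 states
  0 ∪ 01 : 7 states
  (0 ∪ 01)* : 9 states
  0(0 ∪ 01)*0 : 11 states

11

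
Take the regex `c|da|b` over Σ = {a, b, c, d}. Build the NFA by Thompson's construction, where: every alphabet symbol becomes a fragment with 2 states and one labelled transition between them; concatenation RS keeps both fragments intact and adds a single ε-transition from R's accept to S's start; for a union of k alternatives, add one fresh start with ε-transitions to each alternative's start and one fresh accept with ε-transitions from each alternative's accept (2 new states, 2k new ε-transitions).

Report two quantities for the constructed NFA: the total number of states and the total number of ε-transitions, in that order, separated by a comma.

10, 7

Recursing over subexpressions:
Each of the 4 symbol leaves contributes 2 states and 0 ε-transitions.
  da — 4 states, 1 ε-transition
  c|da|b — 10 states, 7 ε-transitions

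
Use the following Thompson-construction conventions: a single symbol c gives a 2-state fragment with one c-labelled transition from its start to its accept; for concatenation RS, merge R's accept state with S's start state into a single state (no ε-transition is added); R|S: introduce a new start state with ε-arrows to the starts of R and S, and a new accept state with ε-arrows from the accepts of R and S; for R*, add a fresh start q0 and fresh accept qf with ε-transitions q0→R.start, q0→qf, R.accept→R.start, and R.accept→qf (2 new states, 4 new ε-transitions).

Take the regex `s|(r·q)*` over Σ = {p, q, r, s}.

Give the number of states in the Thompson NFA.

9

Bottom-up over the parse tree:
Each of the 3 symbol leaves contributes a 2-state fragment.
  r·q : 3 states
  (r·q)* : 5 states
  s|(r·q)* : 9 states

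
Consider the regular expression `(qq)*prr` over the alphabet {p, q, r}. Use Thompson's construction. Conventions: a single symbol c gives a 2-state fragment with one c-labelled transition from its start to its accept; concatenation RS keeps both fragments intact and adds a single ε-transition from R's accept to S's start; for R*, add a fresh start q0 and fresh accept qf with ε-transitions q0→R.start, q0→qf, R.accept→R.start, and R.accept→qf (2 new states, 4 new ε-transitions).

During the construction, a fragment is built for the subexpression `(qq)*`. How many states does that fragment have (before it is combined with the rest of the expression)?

6

Fragment for `(qq)*`:
Each of the 2 symbol leaves contributes a 2-state fragment.
  qq : 4 states
  (qq)* : 6 states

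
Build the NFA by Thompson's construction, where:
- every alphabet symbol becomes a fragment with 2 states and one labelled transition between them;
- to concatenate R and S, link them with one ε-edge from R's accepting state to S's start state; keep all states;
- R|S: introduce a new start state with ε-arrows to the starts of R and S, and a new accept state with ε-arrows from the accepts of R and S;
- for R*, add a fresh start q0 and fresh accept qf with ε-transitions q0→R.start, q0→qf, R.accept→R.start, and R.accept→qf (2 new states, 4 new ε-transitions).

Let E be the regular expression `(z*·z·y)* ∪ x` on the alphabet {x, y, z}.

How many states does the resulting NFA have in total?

14

Building bottom-up:
Each of the 4 symbol leaves contributes a 2-state fragment.
  z* : 4 states
  z*·z·y : 8 states
  (z*·z·y)* : 10 states
  (z*·z·y)* ∪ x : 14 states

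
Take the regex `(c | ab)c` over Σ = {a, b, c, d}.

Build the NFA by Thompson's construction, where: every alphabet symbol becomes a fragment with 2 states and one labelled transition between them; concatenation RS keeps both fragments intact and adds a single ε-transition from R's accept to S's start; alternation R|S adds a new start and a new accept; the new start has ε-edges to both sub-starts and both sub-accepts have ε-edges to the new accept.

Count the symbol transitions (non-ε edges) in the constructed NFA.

4

Per subexpression:
Each of the 4 symbol leaves contributes exactly 1 symbol transition.
  ab : 2 symbol transitions
  c | ab : 3 symbol transitions
  (c | ab)c : 4 symbol transitions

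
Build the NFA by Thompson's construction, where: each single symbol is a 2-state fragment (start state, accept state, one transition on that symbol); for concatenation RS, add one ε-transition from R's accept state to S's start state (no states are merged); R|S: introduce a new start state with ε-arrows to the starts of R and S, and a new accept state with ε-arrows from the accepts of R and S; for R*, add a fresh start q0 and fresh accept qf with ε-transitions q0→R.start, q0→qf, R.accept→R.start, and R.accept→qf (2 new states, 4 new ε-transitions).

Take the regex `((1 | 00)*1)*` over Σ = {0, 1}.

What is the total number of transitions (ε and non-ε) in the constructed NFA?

18

Bottom-up over the parse tree:
Each of the 4 symbol leaves contributes 1 transition (1 symbol, 0 ε).
  00 — 3 transitions (2 symbol, 1 ε)
  1 | 00 — 8 transitions (3 symbol, 5 ε)
  (1 | 00)* — 12 transitions (3 symbol, 9 ε)
  (1 | 00)*1 — 14 transitions (4 symbol, 10 ε)
  ((1 | 00)*1)* — 18 transitions (4 symbol, 14 ε)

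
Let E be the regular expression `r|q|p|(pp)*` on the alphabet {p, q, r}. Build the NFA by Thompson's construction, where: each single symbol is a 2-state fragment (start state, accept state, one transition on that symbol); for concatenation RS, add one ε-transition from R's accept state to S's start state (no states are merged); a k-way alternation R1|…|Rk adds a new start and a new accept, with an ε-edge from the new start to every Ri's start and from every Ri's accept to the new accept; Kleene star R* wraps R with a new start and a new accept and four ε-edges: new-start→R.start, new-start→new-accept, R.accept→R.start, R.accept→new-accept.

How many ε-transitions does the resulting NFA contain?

Bottom-up over the parse tree:
Each of the 5 symbol leaves contributes 0 ε-transitions.
  pp = 1 ε-transition
  (pp)* = 5 ε-transitions
  r|q|p|(pp)* = 13 ε-transitions

13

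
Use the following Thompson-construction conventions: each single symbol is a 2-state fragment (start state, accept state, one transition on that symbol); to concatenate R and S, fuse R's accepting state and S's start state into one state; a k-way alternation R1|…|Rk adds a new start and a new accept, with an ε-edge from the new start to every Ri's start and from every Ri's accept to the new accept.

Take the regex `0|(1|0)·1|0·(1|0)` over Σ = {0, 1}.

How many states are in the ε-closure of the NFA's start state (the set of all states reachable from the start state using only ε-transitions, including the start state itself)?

Compute the ε-closure size of each fragment's start state recursively; a symbol fragment's start has no outgoing ε-edge, so its closure is just itself (size 1).
  1|0 : new start ε-reaches every alternative's start; none of them accept ε, so the new accept is not reached: |closure| = 1 + 1 + 1 = 3
  (1|0)·1 : same as the first factor's closure: |closure| = 3
  1|0 : |closure| = 1 + 1 + 1 = 3 (the new accept is not ε-reachable since no branch accepts ε)
  0·(1|0) : |closure| equals the left operand's closure size = 1 (its accept is not ε-reachable, so the closure stops there)
  0|(1|0)·1|0·(1|0) : |closure| = 1 + 1 + 3 + 1 = 6 (the new accept is not ε-reachable since no branch accepts ε)

6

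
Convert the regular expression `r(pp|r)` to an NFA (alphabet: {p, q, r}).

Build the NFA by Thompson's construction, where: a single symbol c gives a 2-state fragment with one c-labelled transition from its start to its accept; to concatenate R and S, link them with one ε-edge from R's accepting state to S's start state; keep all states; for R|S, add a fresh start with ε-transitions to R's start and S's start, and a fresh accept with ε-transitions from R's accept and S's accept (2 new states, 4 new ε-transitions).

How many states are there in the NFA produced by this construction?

10

Building bottom-up:
Each of the 4 symbol leaves contributes a 2-state fragment.
  pp : 4 states
  pp|r : 8 states
  r(pp|r) : 10 states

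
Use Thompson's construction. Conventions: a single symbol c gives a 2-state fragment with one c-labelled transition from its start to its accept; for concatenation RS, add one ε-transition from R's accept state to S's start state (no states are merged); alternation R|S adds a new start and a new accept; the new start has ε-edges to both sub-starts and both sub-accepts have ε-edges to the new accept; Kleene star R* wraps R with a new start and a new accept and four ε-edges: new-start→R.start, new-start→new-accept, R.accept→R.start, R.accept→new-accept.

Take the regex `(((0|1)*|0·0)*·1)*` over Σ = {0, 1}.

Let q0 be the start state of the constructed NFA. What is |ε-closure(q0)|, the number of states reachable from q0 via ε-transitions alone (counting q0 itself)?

13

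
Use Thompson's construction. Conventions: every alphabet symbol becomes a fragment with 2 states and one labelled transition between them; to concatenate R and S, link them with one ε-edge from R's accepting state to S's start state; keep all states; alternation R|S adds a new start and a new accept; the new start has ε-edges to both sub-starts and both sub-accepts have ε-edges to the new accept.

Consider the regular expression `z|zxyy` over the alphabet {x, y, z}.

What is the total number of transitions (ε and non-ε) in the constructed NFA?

Building bottom-up:
Each of the 5 symbol leaves contributes 1 transition (1 symbol, 0 ε).
  zxyy → 7 transitions (4 symbol, 3 ε)
  z|zxyy → 12 transitions (5 symbol, 7 ε)

12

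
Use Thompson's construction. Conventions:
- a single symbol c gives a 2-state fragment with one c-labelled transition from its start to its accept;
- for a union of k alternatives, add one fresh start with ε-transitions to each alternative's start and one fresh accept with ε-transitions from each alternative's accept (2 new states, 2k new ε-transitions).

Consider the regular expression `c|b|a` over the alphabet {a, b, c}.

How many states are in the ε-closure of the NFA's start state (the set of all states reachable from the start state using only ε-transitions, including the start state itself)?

Work bottom-up. For each fragment F, track |ε-closure(F.start)| and whether F's accept lies in that closure (i.e. whether F accepts ε). A single-symbol fragment has closure size 1 and does not accept ε.
  c|b|a — |closure| = 1 + 1 + 1 + 1 = 4 (the new accept is not ε-reachable since no branch accepts ε)

4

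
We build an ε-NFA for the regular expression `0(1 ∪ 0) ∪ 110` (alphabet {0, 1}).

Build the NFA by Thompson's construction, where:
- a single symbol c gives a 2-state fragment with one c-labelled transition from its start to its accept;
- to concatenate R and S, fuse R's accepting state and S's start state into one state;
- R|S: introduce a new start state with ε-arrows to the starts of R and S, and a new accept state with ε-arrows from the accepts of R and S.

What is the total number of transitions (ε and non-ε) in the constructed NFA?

By structural recursion:
Each of the 6 symbol leaves contributes 1 transition (1 symbol, 0 ε).
  1 ∪ 0 → 6 transitions (2 symbol, 4 ε)
  0(1 ∪ 0) → 7 transitions (3 symbol, 4 ε)
  110 → 3 transitions (3 symbol, 0 ε)
  0(1 ∪ 0) ∪ 110 → 14 transitions (6 symbol, 8 ε)

14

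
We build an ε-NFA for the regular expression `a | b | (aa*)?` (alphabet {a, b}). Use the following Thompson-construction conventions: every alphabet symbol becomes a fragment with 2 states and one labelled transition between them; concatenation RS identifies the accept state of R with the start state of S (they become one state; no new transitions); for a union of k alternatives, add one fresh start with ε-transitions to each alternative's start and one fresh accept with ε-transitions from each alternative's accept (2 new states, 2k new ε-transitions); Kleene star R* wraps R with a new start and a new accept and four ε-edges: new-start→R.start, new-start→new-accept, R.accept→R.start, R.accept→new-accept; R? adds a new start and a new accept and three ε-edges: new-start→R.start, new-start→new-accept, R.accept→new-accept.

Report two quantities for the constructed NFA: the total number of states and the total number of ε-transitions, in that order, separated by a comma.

Bottom-up over the parse tree:
Each of the 4 symbol leaves contributes 2 states and 0 ε-transitions.
  a* → 4 states, 4 ε-transitions
  aa* → 5 states, 4 ε-transitions
  (aa*)? → 7 states, 7 ε-transitions
  a | b | (aa*)? → 13 states, 13 ε-transitions

13, 13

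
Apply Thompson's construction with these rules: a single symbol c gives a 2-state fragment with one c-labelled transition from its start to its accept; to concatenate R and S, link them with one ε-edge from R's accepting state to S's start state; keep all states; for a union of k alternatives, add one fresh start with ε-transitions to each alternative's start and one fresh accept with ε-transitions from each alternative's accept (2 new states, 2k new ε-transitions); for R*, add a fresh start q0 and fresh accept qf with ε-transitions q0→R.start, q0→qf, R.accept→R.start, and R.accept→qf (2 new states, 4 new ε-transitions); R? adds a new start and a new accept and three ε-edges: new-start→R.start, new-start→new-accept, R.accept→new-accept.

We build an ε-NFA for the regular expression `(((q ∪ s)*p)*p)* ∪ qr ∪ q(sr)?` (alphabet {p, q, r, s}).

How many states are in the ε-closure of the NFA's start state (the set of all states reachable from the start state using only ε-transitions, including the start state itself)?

Compute the ε-closure size of each fragment's start state recursively; a symbol fragment's start has no outgoing ε-edge, so its closure is just itself (size 1).
  q ∪ s : |closure| = 1 + 1 + 1 = 3 (the new accept is not ε-reachable since no branch accepts ε)
  (q ∪ s)* : |closure| = 1 (new start) + 3 (body) + 1 (new accept) = 5
  (q ∪ s)*p : the left operand accepts ε, so the closure extends into the next operand (via the concat ε-link); |closure| = 5 + 1 = 6
  ((q ∪ s)*p)* : new start has ε-edges to the inner start and to the new accept, so |closure| = 2 + 6 = 8
  ((q ∪ s)*p)*p : |closure| = 8 + 1 = 9 (closure spills across the concat boundary because the left factor accepts ε)
  (((q ∪ s)*p)*p)* : new start has ε-edges to the inner start and to the new accept, so |closure| = 2 + 9 = 11
  qr : |closure| equals the left operand's closure size = 1 (its accept is not ε-reachable, so the closure stops there)
  sr : |closure| equals the left operand's closure size = 1 (its accept is not ε-reachable, so the closure stops there)
  (sr)? : |closure| = 1 (new start) + 1 (body) + 1 (new accept, via ε) = 3
  q(sr)? : same as the first factor's closure: |closure| = 1
  (((q ∪ s)*p)*p)* ∪ qr ∪ q(sr)? : |closure| = 1 (new start) + (11 + 1 + 1) + 1 (new accept, since some branch ε-reaches its own accept) = 15

15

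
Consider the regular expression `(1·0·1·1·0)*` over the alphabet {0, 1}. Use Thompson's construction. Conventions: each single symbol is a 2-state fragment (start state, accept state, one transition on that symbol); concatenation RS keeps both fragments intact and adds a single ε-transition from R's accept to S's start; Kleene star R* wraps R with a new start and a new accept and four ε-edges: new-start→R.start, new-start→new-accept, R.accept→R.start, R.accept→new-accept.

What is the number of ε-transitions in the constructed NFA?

8

Recursing over subexpressions:
Each of the 5 symbol leaves contributes 0 ε-transitions.
  1·0·1·1·0 = 4 ε-transitions
  (1·0·1·1·0)* = 8 ε-transitions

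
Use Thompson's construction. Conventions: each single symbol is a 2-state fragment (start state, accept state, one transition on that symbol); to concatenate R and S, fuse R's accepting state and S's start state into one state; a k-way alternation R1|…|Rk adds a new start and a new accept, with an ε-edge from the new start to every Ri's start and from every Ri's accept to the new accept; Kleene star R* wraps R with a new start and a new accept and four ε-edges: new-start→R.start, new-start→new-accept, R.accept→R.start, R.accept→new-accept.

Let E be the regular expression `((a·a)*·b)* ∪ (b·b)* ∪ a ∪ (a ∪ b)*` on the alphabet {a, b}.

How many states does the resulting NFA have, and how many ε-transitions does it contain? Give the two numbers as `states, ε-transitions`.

25, 28

Per subexpression:
Each of the 8 symbol leaves contributes 2 states and 0 ε-transitions.
  a·a → 3 states, 0 ε-transitions
  (a·a)* → 5 states, 4 ε-transitions
  (a·a)*·b → 6 states, 4 ε-transitions
  ((a·a)*·b)* → 8 states, 8 ε-transitions
  b·b → 3 states, 0 ε-transitions
  (b·b)* → 5 states, 4 ε-transitions
  a ∪ b → 6 states, 4 ε-transitions
  (a ∪ b)* → 8 states, 8 ε-transitions
  ((a·a)*·b)* ∪ (b·b)* ∪ a ∪ (a ∪ b)* → 25 states, 28 ε-transitions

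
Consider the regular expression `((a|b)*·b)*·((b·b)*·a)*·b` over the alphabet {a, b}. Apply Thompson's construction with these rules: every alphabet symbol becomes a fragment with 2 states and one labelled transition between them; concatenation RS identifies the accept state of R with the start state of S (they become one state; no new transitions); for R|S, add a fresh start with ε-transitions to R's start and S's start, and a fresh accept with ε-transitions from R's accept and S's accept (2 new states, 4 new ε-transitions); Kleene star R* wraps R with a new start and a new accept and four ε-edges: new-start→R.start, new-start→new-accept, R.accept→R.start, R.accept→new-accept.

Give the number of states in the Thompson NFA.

By structural recursion:
Each of the 7 symbol leaves contributes a 2-state fragment.
  a|b — 6 states
  (a|b)* — 8 states
  (a|b)*·b — 9 states
  ((a|b)*·b)* — 11 states
  b·b — 3 states
  (b·b)* — 5 states
  (b·b)*·a — 6 states
  ((b·b)*·a)* — 8 states
  ((a|b)*·b)*·((b·b)*·a)*·b — 19 states

19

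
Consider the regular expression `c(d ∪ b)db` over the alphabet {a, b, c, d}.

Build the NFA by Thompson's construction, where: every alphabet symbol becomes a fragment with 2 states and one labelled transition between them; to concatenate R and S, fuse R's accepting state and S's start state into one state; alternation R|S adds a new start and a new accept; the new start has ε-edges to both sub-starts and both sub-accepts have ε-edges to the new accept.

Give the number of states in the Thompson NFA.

9

Recursing over subexpressions:
Each of the 5 symbol leaves contributes a 2-state fragment.
  d ∪ b — 6 states
  c(d ∪ b)db — 9 states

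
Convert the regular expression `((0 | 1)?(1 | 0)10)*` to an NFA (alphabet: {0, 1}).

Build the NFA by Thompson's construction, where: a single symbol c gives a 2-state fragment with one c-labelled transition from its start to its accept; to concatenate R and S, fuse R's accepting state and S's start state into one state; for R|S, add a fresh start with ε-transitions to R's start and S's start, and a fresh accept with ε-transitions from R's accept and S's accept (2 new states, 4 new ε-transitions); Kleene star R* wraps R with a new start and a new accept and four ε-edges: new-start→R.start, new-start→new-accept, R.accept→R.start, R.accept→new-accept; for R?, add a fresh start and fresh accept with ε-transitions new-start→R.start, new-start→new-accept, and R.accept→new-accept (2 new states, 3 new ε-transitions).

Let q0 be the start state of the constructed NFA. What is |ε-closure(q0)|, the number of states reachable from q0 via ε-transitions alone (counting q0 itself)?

Let C(F) = |ε-closure(F.start)| within fragment F, and note whether F accepts ε. Symbol fragments have C = 1 and do not accept ε. Then:
  0 | 1 → new start ε-reaches every alternative's start; none of them accept ε, so the new accept is not reached: C = 1 + 1 + 1 = 3
  (0 | 1)? → new start has ε-edges to the inner start and to the new accept, so C = 2 + 3 = 5
  1 | 0 → C = 1 + 1 + 1 = 3 (the new accept is not ε-reachable since no branch accepts ε)
  (0 | 1)?(1 | 0)10 → C = 5 + (3−1) = 7 (closure spills across the concat boundary because the left factor accepts ε)
  ((0 | 1)?(1 | 0)10)* → C = 1 (new start) + 7 (body) + 1 (new accept) = 9

9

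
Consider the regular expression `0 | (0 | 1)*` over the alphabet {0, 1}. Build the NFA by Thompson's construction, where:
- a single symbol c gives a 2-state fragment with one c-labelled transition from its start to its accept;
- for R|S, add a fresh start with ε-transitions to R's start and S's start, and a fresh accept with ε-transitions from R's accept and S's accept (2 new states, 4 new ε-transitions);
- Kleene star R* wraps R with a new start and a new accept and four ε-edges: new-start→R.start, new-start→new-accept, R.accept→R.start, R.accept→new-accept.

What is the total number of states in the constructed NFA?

12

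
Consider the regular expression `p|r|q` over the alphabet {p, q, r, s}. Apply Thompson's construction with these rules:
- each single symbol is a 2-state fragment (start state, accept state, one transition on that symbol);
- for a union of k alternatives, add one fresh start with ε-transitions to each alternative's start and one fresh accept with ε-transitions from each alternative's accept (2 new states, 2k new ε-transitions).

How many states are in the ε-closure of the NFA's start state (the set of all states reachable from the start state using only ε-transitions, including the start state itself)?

4

Work bottom-up. For each fragment F, track |ε-closure(F.start)| and whether F's accept lies in that closure (i.e. whether F accepts ε). A single-symbol fragment has closure size 1 and does not accept ε.
  p|r|q : |ε-closure| = 1 + 1 + 1 + 1 = 4 (the new accept is not ε-reachable since no branch accepts ε)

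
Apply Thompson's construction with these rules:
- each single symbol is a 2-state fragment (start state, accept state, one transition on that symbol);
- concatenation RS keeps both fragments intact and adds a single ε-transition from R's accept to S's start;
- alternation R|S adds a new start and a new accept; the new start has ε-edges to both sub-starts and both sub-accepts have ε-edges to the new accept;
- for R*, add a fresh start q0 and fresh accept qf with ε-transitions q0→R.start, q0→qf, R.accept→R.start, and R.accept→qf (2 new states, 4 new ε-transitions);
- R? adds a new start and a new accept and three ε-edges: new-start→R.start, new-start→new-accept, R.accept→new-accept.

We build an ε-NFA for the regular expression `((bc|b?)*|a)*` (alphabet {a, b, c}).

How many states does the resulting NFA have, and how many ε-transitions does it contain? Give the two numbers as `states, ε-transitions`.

Recursing over subexpressions:
Each of the 4 symbol leaves contributes 2 states and 0 ε-transitions.
  bc = 4 states, 1 ε-transition
  b? = 4 states, 3 ε-transitions
  bc|b? = 10 states, 8 ε-transitions
  (bc|b?)* = 12 states, 12 ε-transitions
  (bc|b?)*|a = 16 states, 16 ε-transitions
  ((bc|b?)*|a)* = 18 states, 20 ε-transitions

18, 20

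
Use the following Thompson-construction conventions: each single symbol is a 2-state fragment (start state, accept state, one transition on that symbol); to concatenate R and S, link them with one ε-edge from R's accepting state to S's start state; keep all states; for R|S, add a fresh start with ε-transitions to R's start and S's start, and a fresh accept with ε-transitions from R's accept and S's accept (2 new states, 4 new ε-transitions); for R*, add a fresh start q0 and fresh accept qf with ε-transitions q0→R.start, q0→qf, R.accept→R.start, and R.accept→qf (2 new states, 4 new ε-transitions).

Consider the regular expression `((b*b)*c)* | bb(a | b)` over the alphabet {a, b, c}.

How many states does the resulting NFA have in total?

Bottom-up over the parse tree:
Each of the 7 symbol leaves contributes a 2-state fragment.
  b* : 4 states
  b*b : 6 states
  (b*b)* : 8 states
  (b*b)*c : 10 states
  ((b*b)*c)* : 12 states
  a | b : 6 states
  bb(a | b) : 10 states
  ((b*b)*c)* | bb(a | b) : 24 states

24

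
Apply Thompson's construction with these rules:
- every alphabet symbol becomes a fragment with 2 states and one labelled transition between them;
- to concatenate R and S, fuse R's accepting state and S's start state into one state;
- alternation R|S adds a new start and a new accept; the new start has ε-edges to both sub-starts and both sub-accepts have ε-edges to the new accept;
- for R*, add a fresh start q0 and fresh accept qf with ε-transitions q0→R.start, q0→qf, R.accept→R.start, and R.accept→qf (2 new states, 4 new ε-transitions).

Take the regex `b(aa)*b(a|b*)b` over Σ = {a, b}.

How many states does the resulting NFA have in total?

15

Bottom-up over the parse tree:
Each of the 7 symbol leaves contributes a 2-state fragment.
  aa — 3 states
  (aa)* — 5 states
  b* — 4 states
  a|b* — 8 states
  b(aa)*b(a|b*)b — 15 states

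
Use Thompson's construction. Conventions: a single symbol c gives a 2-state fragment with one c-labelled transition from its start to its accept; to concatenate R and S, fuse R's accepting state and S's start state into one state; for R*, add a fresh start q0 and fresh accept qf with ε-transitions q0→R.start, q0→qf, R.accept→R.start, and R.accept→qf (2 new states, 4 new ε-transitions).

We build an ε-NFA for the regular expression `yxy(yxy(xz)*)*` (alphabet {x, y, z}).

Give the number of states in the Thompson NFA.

Bottom-up over the parse tree:
Each of the 8 symbol leaves contributes a 2-state fragment.
  xz — 3 states
  (xz)* — 5 states
  yxy(xz)* — 8 states
  (yxy(xz)*)* — 10 states
  yxy(yxy(xz)*)* — 13 states

13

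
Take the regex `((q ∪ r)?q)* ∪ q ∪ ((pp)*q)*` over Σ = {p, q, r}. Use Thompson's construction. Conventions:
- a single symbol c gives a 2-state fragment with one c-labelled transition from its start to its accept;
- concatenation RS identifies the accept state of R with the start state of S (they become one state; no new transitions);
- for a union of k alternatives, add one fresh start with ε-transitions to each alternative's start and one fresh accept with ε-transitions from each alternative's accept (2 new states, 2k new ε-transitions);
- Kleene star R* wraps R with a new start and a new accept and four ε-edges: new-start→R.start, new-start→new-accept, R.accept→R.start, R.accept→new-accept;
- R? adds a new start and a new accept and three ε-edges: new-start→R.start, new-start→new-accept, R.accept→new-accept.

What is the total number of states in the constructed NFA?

23

By structural recursion:
Each of the 7 symbol leaves contributes a 2-state fragment.
  q ∪ r → 6 states
  (q ∪ r)? → 8 states
  (q ∪ r)?q → 9 states
  ((q ∪ r)?q)* → 11 states
  pp → 3 states
  (pp)* → 5 states
  (pp)*q → 6 states
  ((pp)*q)* → 8 states
  ((q ∪ r)?q)* ∪ q ∪ ((pp)*q)* → 23 states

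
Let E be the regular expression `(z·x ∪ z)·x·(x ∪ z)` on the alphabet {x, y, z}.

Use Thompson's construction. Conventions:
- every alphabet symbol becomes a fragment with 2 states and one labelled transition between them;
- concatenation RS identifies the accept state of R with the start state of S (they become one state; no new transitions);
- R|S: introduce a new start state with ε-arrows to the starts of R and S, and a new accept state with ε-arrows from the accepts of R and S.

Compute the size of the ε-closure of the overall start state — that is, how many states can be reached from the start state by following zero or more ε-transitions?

Work bottom-up. For each fragment F, track |ε-closure(F.start)| and whether F's accept lies in that closure (i.e. whether F accepts ε). A single-symbol fragment has closure size 1 and does not accept ε.
  z·x — C equals the left operand's closure size = 1 (its accept is not ε-reachable, so the closure stops there)
  z·x ∪ z — new start ε-reaches every alternative's start; none of them accept ε, so the new accept is not reached: C = 1 + 1 + 1 = 3
  x ∪ z — new start ε-reaches every alternative's start; none of them accept ε, so the new accept is not reached: C = 1 + 1 + 1 = 3
  (z·x ∪ z)·x·(x ∪ z) — C equals the left operand's closure size = 3 (its accept is not ε-reachable, so the closure stops there)

3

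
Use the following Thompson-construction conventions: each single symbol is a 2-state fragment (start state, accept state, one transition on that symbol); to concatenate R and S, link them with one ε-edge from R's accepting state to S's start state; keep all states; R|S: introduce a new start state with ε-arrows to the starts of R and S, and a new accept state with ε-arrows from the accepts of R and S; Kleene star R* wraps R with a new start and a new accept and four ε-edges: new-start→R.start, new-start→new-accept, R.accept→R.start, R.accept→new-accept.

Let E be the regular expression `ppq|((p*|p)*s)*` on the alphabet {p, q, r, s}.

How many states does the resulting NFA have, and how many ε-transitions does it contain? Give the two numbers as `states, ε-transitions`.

Per subexpression:
Each of the 6 symbol leaves contributes 2 states and 0 ε-transitions.
  ppq = 6 states, 2 ε-transitions
  p* = 4 states, 4 ε-transitions
  p*|p = 8 states, 8 ε-transitions
  (p*|p)* = 10 states, 12 ε-transitions
  (p*|p)*s = 12 states, 13 ε-transitions
  ((p*|p)*s)* = 14 states, 17 ε-transitions
  ppq|((p*|p)*s)* = 22 states, 23 ε-transitions

22, 23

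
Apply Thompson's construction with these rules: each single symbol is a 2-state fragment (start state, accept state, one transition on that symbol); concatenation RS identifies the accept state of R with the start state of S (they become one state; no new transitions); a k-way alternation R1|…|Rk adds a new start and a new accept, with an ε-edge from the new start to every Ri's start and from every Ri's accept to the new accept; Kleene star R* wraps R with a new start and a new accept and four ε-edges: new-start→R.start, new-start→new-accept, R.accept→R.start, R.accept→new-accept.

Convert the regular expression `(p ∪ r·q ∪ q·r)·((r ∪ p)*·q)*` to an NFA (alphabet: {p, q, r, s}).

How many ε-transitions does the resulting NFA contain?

Bottom-up over the parse tree:
Each of the 8 symbol leaves contributes 0 ε-transitions.
  r·q : 0 ε-transitions
  q·r : 0 ε-transitions
  p ∪ r·q ∪ q·r : 6 ε-transitions
  r ∪ p : 4 ε-transitions
  (r ∪ p)* : 8 ε-transitions
  (r ∪ p)*·q : 8 ε-transitions
  ((r ∪ p)*·q)* : 12 ε-transitions
  (p ∪ r·q ∪ q·r)·((r ∪ p)*·q)* : 18 ε-transitions

18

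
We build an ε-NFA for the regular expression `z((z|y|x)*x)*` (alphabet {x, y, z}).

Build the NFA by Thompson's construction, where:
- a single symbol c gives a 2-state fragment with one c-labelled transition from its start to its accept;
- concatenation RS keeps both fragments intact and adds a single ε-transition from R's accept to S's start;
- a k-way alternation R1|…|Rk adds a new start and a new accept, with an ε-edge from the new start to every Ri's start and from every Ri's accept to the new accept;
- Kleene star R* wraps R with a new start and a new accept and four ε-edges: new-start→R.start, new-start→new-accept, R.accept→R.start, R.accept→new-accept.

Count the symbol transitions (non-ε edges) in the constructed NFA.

Bottom-up over the parse tree:
Each of the 5 symbol leaves contributes exactly 1 symbol transition.
  z|y|x : 3 symbol transitions
  (z|y|x)* : 3 symbol transitions
  (z|y|x)*x : 4 symbol transitions
  ((z|y|x)*x)* : 4 symbol transitions
  z((z|y|x)*x)* : 5 symbol transitions

5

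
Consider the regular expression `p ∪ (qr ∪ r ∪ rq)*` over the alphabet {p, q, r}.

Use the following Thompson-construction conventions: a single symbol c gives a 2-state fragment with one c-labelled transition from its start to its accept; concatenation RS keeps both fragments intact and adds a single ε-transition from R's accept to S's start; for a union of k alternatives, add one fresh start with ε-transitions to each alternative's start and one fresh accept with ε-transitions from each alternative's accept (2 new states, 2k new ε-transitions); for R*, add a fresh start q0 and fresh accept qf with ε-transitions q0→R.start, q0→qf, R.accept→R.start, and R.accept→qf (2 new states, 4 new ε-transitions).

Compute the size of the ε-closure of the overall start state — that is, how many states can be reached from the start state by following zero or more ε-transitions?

9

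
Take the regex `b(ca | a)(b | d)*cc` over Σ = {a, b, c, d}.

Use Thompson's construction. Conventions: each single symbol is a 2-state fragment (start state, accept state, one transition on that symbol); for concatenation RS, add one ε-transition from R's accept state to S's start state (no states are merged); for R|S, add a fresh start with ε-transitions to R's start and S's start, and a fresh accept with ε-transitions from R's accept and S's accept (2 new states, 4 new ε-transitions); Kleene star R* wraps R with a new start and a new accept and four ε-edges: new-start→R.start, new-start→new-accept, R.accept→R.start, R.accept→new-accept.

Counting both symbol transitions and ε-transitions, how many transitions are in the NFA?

25

Bottom-up over the parse tree:
Each of the 8 symbol leaves contributes 1 transition (1 symbol, 0 ε).
  ca → 3 transitions (2 symbol, 1 ε)
  ca | a → 8 transitions (3 symbol, 5 ε)
  b | d → 6 transitions (2 symbol, 4 ε)
  (b | d)* → 10 transitions (2 symbol, 8 ε)
  b(ca | a)(b | d)*cc → 25 transitions (8 symbol, 17 ε)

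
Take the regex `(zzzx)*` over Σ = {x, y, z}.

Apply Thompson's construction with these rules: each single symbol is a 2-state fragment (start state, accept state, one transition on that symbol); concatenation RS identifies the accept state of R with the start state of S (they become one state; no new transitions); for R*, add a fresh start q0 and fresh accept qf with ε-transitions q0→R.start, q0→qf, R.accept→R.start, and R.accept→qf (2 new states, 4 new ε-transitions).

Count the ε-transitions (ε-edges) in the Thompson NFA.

4

Per subexpression:
Each of the 4 symbol leaves contributes 0 ε-transitions.
  zzzx : 0 ε-transitions
  (zzzx)* : 4 ε-transitions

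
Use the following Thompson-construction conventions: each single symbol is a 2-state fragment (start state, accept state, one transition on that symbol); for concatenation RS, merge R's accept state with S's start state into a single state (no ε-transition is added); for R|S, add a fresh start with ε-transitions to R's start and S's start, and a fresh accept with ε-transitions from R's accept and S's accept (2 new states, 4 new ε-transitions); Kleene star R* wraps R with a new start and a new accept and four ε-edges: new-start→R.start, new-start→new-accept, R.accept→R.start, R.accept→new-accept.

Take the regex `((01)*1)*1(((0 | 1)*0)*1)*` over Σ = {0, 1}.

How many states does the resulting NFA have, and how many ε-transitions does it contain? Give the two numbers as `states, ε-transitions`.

Building bottom-up:
Each of the 8 symbol leaves contributes 2 states and 0 ε-transitions.
  01 → 3 states, 0 ε-transitions
  (01)* → 5 states, 4 ε-transitions
  (01)*1 → 6 states, 4 ε-transitions
  ((01)*1)* → 8 states, 8 ε-transitions
  0 | 1 → 6 states, 4 ε-transitions
  (0 | 1)* → 8 states, 8 ε-transitions
  (0 | 1)*0 → 9 states, 8 ε-transitions
  ((0 | 1)*0)* → 11 states, 12 ε-transitions
  ((0 | 1)*0)*1 → 12 states, 12 ε-transitions
  (((0 | 1)*0)*1)* → 14 states, 16 ε-transitions
  ((01)*1)*1(((0 | 1)*0)*1)* → 22 states, 24 ε-transitions

22, 24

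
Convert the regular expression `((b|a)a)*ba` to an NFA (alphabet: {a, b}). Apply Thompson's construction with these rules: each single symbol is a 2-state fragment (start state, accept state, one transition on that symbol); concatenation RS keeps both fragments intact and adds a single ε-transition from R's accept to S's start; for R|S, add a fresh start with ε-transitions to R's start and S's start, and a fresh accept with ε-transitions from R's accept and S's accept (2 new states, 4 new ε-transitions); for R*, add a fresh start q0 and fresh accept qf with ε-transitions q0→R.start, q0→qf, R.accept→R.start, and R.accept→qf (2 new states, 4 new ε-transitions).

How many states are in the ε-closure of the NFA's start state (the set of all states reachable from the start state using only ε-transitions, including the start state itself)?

Let C(F) = |ε-closure(F.start)| within fragment F, and note whether F accepts ε. Symbol fragments have C = 1 and do not accept ε. Then:
  b|a → new start ε-reaches every alternative's start; none of them accept ε, so the new accept is not reached: C = 1 + 1 + 1 = 3
  (b|a)a → C equals the left operand's closure size = 3 (its accept is not ε-reachable, so the closure stops there)
  ((b|a)a)* → new start has ε-edges to the inner start and to the new accept, so C = 2 + 3 = 5
  ((b|a)a)*ba → the left operand accepts ε, so the closure extends into the next operand (via the concat ε-link); C = 5 + 1 = 6

6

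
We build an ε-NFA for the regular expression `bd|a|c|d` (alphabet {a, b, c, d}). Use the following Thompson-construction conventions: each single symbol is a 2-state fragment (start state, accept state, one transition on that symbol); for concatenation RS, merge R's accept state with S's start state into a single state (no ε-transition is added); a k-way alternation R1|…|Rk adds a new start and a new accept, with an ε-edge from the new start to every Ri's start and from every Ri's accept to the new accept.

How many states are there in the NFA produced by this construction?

Recursing over subexpressions:
Each of the 5 symbol leaves contributes a 2-state fragment.
  bd : 3 states
  bd|a|c|d : 11 states

11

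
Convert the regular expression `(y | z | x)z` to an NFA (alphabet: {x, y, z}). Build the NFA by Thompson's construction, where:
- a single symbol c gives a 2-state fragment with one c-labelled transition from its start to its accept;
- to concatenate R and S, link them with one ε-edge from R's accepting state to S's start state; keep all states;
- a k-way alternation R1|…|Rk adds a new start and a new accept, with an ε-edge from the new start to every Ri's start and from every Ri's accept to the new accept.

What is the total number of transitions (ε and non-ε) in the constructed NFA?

11

Recursing over subexpressions:
Each of the 4 symbol leaves contributes 1 transition (1 symbol, 0 ε).
  y | z | x → 9 transitions (3 symbol, 6 ε)
  (y | z | x)z → 11 transitions (4 symbol, 7 ε)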